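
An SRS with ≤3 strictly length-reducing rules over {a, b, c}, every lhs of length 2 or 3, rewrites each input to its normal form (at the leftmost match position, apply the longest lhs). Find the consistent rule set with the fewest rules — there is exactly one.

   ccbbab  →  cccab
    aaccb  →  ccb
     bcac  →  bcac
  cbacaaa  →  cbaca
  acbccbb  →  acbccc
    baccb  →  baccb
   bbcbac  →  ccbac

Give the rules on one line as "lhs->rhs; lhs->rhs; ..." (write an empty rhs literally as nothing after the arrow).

  | ccbbab => cccab
  | aaccb => ccb
  | bcac
  | cbacaaa => cbaca

aa->; bb->c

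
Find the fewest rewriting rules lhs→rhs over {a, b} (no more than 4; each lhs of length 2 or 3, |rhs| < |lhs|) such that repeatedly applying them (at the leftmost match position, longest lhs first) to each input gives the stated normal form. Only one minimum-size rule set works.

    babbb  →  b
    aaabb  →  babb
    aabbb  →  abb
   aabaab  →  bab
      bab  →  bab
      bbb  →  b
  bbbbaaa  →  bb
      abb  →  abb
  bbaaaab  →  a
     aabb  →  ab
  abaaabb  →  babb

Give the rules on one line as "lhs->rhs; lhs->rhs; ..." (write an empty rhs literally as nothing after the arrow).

  | babbb => baaa => bba => aa => b
  | aaabb => babb
  | aabbb => abb
  | aabaab => aaab => bab

aa->b; aab->a; bba->aa; bbb->aa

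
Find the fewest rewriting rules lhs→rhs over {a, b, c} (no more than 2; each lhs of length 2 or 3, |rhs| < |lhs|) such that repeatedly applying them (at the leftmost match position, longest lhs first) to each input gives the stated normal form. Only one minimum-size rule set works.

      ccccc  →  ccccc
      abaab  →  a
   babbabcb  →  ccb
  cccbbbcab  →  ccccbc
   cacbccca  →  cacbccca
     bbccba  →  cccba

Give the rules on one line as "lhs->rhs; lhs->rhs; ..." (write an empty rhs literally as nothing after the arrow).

ab->; bb->c

  | ccccc
  | abaab => aab => a
  | babbabcb => bbabcb => cabcb => ccb
  | cccbbbcab => ccccbcab => ccccbc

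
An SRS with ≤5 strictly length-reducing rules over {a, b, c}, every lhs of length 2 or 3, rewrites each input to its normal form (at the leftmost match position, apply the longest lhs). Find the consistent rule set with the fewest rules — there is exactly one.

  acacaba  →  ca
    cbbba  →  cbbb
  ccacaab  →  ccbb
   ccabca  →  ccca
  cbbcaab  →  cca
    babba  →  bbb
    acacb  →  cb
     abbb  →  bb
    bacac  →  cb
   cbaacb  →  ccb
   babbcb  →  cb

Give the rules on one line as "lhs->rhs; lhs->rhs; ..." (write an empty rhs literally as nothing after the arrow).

  | acacaba => bacaba => bcaba => caba => ca
  | cbbba => cbbb
  | ccacaab => ccbaab => ccbab => ccbb
  | ccabca => ccca

ab->; ac->b; ba->b; bc->c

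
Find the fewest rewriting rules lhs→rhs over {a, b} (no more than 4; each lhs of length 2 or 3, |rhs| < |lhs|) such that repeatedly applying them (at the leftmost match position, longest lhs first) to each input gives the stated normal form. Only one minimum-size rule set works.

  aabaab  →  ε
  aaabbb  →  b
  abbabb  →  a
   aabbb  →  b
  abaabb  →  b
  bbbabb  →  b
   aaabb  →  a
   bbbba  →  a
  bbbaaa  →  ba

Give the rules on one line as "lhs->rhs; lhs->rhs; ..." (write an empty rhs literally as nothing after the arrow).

aa->a; ab->b; bab->; bb->a

  | aabaab => abaab => baab => bab => ε
  | aaabbb => aabbb => abbb => bbb => ab => b
  | abbabb => bbabb => aabb => abb => bb => a
  | aabbb => abbb => bbb => ab => b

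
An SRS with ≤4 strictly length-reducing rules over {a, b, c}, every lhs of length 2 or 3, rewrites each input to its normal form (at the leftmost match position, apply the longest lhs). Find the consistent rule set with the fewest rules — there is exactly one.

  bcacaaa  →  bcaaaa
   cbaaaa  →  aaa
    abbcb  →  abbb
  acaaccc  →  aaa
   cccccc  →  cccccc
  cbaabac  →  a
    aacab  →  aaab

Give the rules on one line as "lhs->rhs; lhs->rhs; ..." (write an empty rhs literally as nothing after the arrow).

  | bcacaaa => bcaaaa
  | cbaaaa => baaaa => aaa
  | abbcb => abbb
  | acaaccc => aaaccc => aaacc => aaac => aaa

ac->a; ba->; cb->b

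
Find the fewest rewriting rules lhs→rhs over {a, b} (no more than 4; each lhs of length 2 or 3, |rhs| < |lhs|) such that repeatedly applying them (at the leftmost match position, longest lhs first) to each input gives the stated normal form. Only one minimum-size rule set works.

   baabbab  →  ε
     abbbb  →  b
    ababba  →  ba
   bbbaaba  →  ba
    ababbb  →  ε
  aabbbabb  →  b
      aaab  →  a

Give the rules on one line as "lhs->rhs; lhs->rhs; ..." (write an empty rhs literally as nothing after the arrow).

aab->; ab->; bb->

  | baabbab => bbab => ab => ε
  | abbbb => bbb => b
  | ababba => abba => ba
  | bbbaaba => baaba => ba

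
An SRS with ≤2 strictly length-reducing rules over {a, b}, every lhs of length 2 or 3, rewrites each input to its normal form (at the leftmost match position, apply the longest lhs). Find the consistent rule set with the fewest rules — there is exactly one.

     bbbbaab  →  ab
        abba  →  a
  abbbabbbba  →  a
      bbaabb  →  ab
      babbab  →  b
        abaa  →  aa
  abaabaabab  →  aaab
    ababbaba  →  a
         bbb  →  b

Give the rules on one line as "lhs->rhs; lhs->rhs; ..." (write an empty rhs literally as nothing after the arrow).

  | bbbbaab => bbbaab => bbaab => baab => ab
  | abba => aba => a
  | abbbabbbba => abbabbbba => ababbbba => abbbba => abbba => abba => aba => a
  | bbaabb => baabb => abb => ab

ba->; bb->b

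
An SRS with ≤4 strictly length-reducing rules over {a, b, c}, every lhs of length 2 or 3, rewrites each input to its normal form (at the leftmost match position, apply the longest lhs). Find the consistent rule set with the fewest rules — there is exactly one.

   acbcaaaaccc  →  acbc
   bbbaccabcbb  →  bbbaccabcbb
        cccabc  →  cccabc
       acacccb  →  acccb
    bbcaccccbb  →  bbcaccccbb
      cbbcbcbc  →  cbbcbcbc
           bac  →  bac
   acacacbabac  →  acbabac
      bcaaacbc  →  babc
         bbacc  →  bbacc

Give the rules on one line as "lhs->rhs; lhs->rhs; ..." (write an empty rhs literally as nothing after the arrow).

  | acbcaaaaccc => acbaaaaccc => acbaacc => acbc
  | bbbaccabcbb
  | cccabc
  | acacccb => acccb

aac->; aca->a; caa->aa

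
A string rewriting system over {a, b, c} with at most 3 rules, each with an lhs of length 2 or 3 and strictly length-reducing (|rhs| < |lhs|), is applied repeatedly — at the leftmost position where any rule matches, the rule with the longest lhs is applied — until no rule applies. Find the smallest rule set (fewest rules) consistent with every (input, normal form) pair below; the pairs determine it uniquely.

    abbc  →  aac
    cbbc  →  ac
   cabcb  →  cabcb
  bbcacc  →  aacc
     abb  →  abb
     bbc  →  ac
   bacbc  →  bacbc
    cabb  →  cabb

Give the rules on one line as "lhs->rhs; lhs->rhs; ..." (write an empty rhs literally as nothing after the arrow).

  | abbc => aac
  | cbbc => cac => ac
  | cabcb
  | bbcacc => acacc => aacc

bbc->ac; cac->ac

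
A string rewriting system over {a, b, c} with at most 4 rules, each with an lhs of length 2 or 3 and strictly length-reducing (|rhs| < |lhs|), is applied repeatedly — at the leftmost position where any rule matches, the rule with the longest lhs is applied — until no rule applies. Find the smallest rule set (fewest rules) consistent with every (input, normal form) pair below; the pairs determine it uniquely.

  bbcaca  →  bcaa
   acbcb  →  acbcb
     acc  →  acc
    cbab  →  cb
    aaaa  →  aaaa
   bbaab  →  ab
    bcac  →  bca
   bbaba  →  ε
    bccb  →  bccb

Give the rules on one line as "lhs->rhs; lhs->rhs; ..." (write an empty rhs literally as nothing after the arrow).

  | bbcaca => bcaca => bcaa
  | acbcb
  | acc
  | cbab => cb

ba->; bb->b; cac->ca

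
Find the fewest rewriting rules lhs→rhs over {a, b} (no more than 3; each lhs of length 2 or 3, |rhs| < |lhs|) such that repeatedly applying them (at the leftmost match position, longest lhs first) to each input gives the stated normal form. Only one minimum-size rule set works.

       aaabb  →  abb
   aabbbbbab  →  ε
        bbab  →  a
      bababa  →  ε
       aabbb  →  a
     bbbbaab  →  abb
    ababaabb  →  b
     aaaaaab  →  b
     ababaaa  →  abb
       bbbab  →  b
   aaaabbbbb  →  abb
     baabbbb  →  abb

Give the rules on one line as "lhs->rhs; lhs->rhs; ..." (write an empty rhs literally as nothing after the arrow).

aa->; ba->b; bbb->a

  | aaabb => abb
  | aabbbbbab => bbbbbab => abbab => abbb => aa => ε
  | bbab => bbb => a
  | bababa => bbaba => bbba => aa => ε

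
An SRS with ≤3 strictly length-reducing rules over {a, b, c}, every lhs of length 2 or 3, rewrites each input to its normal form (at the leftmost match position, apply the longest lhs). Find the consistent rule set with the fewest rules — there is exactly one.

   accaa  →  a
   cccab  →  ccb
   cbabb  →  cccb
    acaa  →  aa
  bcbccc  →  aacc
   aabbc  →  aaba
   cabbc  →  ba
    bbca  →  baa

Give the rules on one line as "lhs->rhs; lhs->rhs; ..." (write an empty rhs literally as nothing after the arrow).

bab->cc; bc->a; ca->

  | accaa => aca => a
  | cccab => ccb
  | cbabb => cccb
  | acaa => aa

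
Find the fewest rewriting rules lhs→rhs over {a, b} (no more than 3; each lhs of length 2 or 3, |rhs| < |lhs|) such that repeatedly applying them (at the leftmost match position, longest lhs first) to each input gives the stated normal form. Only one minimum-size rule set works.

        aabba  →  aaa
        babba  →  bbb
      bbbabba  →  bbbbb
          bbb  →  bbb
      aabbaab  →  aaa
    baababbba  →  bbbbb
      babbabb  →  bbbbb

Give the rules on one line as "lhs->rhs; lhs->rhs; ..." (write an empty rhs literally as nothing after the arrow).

ab->; abb->a; ba->b

  | aabba => aaa
  | babba => bbba => bbb
  | bbbabba => bbbbba => bbbbb
  | bbb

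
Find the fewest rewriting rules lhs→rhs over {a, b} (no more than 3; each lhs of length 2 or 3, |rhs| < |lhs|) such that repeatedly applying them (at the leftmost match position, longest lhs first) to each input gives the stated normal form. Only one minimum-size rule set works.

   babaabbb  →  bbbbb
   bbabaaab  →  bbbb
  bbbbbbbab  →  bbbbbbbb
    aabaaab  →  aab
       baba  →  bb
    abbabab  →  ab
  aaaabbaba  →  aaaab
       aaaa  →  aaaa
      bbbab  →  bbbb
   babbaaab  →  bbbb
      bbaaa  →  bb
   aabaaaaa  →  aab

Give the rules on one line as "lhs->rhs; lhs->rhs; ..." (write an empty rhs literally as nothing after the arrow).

abb->ab; ba->b

  | babaabbb => bbaabbb => bbabbb => bbbbb
  | bbabaaab => bbbaaab => bbbaab => bbbab => bbbb
  | bbbbbbbab => bbbbbbbb
  | aabaaab => aabaab => aabab => aabb => aab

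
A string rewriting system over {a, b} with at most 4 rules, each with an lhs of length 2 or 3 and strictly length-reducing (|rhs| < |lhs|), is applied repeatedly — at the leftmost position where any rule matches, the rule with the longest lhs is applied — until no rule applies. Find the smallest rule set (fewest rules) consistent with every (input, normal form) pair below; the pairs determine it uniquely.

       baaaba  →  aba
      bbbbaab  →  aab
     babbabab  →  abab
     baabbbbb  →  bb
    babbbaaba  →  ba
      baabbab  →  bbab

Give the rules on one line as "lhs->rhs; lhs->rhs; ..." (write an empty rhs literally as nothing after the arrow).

  | baaaba => aba
  | bbbbaab => aabaab => aab
  | babbabab => baaabab => abab
  | baabbbbb => bbbbb => aabb => aaa => bb

aaa->bb; abb->aa; baa->; bbb->aa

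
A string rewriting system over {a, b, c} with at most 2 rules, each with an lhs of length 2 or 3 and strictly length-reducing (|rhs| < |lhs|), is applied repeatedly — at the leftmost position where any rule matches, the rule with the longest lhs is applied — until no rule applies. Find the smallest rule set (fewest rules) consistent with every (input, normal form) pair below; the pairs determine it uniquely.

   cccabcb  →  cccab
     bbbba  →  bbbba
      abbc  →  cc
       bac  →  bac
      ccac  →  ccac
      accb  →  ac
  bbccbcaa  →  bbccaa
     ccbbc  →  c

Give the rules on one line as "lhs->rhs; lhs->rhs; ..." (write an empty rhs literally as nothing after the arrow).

  | cccabcb => cccab
  | bbbba
  | abbc => cc
  | bac

abb->c; cb->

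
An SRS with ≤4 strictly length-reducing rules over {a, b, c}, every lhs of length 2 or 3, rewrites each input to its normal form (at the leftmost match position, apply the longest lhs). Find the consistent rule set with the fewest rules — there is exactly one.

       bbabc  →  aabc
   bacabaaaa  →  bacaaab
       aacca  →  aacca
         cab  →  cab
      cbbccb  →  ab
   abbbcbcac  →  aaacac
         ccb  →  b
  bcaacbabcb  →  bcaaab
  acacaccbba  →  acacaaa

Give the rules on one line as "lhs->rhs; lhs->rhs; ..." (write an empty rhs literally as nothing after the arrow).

  | bbabc => aabc
  | bacabaaaa => bacaabaa => bacaaab
  | aacca
  | cab

baa->ab; bb->a; cb->b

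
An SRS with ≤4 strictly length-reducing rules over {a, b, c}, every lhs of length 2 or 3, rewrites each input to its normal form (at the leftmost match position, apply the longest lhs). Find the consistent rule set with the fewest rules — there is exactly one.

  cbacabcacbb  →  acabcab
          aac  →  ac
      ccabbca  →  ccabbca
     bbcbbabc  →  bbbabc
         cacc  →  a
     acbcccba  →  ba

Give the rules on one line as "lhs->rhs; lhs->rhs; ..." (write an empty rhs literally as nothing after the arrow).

aa->a; acc->ba; cb->

  | cbacabcacbb => acabcacbb => acabcab
  | aac => ac
  | ccabbca
  | bbcbbabc => bbbabc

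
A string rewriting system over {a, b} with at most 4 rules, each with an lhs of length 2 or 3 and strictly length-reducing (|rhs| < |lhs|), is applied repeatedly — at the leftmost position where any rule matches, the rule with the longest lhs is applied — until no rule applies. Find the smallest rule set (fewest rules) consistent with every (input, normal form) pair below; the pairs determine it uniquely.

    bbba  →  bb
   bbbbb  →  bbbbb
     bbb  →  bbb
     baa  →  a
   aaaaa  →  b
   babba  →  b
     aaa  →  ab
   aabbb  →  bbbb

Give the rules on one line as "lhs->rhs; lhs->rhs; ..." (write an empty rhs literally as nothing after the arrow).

  | bbba => bb
  | bbbbb
  | bbb
  | baa => a

aa->b; aaa->ab; ba->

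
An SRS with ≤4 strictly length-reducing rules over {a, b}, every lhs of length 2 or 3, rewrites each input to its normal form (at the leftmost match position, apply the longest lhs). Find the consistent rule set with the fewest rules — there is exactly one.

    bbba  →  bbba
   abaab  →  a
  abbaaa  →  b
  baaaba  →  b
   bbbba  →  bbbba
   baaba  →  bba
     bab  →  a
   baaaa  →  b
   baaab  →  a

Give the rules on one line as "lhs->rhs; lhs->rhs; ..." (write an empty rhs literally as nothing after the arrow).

  | bbba
  | abaab => aaab => bab => a
  | abbaaa => abaaa => aaaa => baa => aa => b
  | baaaba => aaaba => baba => aa => b

aa->b; baa->aa; bab->a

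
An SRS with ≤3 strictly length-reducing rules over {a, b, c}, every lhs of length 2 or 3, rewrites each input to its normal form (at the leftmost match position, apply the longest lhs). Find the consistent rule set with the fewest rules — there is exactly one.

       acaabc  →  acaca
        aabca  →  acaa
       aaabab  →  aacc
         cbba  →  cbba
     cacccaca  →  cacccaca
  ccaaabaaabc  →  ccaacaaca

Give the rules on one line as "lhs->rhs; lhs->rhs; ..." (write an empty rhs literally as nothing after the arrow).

  | acaabc => acaca
  | aabca => acaa
  | aaabab => aacab => aacc
  | cbba

ab->c; abc->ca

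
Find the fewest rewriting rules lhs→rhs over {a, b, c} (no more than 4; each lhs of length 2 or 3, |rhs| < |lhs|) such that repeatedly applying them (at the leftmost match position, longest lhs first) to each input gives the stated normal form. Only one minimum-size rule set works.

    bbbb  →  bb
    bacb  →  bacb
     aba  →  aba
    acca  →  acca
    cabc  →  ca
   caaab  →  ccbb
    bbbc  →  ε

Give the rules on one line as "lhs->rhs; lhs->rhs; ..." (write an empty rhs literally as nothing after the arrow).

aaa->cb; bbb->b; bc->

  | bbbb => bb
  | bacb
  | aba
  | acca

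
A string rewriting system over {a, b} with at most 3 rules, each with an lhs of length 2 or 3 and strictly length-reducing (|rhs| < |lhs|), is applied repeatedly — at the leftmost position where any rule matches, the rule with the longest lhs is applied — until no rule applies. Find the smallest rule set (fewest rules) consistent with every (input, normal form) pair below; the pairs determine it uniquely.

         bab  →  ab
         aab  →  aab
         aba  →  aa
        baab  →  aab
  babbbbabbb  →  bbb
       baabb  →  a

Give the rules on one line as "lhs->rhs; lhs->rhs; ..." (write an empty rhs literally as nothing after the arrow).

  | bab => ab
  | aab
  | aba => aa
  | baab => aab

abb->; ba->a; bba->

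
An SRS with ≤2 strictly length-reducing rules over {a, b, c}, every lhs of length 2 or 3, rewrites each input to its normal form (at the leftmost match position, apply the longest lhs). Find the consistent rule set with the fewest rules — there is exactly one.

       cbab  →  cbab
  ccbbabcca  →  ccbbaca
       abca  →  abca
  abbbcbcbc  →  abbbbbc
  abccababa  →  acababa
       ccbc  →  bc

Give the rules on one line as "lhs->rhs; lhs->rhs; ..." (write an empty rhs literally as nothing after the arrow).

  | cbab
  | ccbbabcca => ccbbaca
  | abca
  | abbbcbcbc => abbbbcbc => abbbbbc

bcc->c; cbc->bc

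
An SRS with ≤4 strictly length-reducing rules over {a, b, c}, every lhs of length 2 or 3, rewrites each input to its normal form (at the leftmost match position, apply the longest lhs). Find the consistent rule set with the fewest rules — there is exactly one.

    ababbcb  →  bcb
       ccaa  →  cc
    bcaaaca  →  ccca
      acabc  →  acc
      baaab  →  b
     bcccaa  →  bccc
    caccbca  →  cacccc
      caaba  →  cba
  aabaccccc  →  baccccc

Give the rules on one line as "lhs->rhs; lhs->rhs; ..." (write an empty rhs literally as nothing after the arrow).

  | ababbcb => abbcb => bcb
  | ccaa => cc
  | bcaaaca => ccaaca => ccca
  | acabc => acc

aa->; ab->; bca->cc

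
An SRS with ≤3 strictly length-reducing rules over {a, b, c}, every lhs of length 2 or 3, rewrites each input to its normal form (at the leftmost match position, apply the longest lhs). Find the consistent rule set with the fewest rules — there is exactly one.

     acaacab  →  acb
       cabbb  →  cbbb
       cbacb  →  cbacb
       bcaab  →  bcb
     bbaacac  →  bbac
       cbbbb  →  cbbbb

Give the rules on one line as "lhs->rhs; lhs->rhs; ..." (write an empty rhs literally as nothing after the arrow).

  | acaacab => acab => acb
  | cabbb => cbbb
  | cbacb
  | bcaab => bcab => bcb

aac->; ab->b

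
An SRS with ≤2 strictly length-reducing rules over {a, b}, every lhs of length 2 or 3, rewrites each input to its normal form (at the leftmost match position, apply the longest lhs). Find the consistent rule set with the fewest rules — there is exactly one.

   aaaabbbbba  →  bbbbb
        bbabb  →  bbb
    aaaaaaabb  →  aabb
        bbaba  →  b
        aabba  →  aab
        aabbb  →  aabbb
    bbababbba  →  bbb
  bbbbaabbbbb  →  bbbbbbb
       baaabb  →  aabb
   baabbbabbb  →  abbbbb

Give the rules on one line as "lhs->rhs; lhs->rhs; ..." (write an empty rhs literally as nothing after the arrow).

aaa->bb; ba->

  | aaaabbbbba => bbabbbbba => bbbbbba => bbbbb
  | bbabb => bbb
  | aaaaaaabb => bbaaaabb => baaabb => aabb
  | bbaba => bba => b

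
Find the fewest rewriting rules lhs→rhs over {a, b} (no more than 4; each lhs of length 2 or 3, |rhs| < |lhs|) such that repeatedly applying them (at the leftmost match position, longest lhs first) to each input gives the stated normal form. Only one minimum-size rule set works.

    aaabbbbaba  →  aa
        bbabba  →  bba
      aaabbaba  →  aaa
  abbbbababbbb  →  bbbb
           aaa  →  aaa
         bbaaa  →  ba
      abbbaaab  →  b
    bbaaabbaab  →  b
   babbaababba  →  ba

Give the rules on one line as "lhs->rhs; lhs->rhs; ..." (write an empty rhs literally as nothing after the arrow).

ab->b; aba->a; abb->; baa->

  | aaabbbbaba => aabbaba => aaba => aa
  | bbabba => bba
  | aaabbaba => aaaba => aaa
  | abbbbababbbb => bbababbbb => bbabbbb => bbbb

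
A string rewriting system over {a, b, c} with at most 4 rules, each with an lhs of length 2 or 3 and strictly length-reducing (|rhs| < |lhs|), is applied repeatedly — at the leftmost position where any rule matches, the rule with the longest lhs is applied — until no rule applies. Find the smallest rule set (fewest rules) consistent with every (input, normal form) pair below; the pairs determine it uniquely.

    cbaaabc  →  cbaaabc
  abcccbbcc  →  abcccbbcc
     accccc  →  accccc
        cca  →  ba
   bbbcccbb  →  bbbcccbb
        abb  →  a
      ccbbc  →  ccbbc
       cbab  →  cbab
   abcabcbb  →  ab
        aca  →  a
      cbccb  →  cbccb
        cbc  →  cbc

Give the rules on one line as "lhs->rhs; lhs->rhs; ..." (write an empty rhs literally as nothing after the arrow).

  | cbaaabc
  | abcccbbcc
  | accccc
  | cca => ba

abb->a; acb->a; ca->; cca->ba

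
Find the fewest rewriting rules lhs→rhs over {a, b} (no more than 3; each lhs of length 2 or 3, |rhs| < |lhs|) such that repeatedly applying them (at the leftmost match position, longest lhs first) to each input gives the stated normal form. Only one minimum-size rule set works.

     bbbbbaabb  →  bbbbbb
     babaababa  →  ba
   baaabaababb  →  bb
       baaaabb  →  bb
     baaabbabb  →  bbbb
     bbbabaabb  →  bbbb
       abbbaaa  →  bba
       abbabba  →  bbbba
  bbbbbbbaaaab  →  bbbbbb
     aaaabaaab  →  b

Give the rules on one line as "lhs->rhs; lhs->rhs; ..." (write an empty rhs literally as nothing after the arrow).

  | bbbbbaabb => bbbbbb
  | babaababa => baababa => baba => ba
  | baaabaababb => abaababb => aababb => aabb => abb => bb
  | baaaabb => aabb => abb => bb

ab->b; aba->a; baa->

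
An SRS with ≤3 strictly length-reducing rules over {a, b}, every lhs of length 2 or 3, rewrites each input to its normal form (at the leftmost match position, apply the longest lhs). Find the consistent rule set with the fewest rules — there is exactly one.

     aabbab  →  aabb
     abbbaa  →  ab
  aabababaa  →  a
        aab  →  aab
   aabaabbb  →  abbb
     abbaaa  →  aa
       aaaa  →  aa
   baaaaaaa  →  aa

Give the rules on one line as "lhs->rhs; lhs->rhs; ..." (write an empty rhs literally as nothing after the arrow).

  | aabbab => aabb
  | abbbaa => abba => ab
  | aabababaa => aababaa => aabaa => aaa => a
  | aab

aaa->a; ba->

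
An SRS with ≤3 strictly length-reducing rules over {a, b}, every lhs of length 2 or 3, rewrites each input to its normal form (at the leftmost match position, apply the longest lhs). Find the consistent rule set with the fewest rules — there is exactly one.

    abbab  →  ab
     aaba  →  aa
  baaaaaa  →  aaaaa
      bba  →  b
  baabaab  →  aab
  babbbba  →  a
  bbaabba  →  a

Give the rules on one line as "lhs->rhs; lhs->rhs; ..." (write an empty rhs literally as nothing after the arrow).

  | abbab => abba => ab
  | aaba => aa
  | baaaaaa => aaaaa
  | bba => b

ba->; bab->ba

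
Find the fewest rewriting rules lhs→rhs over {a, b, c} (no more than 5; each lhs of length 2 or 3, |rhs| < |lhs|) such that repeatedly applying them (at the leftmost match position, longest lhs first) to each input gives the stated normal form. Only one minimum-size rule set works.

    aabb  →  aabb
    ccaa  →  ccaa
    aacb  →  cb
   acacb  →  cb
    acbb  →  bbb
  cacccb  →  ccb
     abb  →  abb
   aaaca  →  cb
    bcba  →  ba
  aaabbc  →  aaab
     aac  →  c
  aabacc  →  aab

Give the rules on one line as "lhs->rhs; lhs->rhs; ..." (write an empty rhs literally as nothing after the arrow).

aac->c; ac->b; aca->cb; bc->

  | aabb
  | ccaa
  | aacb => cb
  | acacb => cbcb => cb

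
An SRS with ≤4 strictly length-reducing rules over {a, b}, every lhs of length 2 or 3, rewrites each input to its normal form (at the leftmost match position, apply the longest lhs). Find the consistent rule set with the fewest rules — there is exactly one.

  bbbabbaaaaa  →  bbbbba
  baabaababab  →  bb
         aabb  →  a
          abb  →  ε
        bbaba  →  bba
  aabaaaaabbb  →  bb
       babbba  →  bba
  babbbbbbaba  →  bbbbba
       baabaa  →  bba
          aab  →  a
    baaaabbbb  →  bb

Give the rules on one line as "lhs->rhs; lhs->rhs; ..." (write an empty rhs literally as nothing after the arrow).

  | bbbabbaaaaa => bbbaaaaa => bbbbaaa => bbbbba
  | baabaababab => baaababab => bbababab => bbabab => bbab => bb
  | aabb => a
  | abb => ε

aaa->ba; ab->; abb->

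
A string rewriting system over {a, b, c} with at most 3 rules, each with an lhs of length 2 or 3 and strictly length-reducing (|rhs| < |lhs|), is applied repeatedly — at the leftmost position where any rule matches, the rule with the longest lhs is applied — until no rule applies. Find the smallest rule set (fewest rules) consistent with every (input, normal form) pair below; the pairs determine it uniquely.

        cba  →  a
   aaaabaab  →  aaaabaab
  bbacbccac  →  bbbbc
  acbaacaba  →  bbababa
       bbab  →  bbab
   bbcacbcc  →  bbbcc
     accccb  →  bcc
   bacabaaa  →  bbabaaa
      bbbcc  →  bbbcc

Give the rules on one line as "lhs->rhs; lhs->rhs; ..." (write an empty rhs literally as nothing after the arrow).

ac->b; cb->

  | cba => a
  | aaaabaab
  | bbacbccac => bbbbccac => bbbbccb => bbbbc
  | acbaacaba => bbaacaba => bbababa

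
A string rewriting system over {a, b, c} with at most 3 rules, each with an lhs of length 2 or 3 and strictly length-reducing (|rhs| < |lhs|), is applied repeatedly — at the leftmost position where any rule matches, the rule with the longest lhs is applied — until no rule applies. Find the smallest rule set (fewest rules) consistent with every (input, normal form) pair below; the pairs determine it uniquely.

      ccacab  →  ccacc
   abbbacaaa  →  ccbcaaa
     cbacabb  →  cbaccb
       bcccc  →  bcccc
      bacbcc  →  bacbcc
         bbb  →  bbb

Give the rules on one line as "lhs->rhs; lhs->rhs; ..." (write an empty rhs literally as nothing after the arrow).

  | ccacab => ccacc
  | abbbacaaa => cbbacaaa => ccbcaaa
  | cbacabb => cbaccb
  | bcccc

ab->c; bba->cb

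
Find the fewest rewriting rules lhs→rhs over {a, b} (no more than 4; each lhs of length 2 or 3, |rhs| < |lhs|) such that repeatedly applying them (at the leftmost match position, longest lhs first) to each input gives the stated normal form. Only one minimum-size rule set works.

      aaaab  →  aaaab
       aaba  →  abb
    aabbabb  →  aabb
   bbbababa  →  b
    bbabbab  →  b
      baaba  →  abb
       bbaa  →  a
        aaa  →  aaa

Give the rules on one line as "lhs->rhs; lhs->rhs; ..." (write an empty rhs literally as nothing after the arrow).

  | aaaab
  | aaba => abb
  | aabbabb => aabb
  | bbbababa => bbaba => ba => b

aba->bb; ba->b; baa->aa; bba->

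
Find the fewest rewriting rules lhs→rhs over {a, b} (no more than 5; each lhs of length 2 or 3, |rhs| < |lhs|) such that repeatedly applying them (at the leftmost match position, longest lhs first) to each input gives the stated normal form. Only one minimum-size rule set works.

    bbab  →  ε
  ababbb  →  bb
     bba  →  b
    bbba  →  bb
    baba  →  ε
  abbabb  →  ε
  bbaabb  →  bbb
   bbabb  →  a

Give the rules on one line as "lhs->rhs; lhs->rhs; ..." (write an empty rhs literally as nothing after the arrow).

  | bbab => ba => ε
  | ababbb => aabb => bb
  | bba => b
  | bbba => bb

aa->; ba->; baa->; bab->a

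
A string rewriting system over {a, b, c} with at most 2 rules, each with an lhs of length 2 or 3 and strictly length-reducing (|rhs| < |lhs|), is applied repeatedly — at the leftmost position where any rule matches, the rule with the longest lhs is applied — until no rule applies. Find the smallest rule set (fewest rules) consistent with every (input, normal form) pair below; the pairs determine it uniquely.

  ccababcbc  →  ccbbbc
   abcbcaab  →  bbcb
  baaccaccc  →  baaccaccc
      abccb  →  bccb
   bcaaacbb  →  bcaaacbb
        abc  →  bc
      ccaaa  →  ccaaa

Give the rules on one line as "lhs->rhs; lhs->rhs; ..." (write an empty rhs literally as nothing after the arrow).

  | ccababcbc => ccbabcbc => ccbbcbc => ccbbbc
  | abcbcaab => bcbcaab => bbcaab => bbcab => bbcb
  | baaccaccc
  | abccb => bccb

ab->b; cbc->bc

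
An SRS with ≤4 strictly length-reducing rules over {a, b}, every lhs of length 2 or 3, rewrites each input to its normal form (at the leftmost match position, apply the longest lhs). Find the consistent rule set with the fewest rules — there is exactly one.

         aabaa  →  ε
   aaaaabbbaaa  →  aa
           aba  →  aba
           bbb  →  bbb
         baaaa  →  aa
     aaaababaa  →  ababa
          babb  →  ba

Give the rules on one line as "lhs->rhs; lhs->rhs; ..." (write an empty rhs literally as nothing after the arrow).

  | aabaa => baa => ε
  | aaaaabbbaaa => abaabbbaaa => abbbaaa => abaaa => aa
  | aba
  | bbb

aaa->ab; aab->b; abb->a; baa->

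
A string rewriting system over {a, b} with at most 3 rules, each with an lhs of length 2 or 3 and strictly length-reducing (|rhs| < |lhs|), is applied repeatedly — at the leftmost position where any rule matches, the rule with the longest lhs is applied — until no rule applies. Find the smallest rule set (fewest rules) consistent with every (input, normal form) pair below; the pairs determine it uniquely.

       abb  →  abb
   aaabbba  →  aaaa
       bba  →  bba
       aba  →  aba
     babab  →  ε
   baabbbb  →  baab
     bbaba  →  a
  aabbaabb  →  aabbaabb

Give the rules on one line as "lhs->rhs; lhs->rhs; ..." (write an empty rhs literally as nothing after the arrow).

  | abb
  | aaabbba => aaaa
  | bba
  | aba

bab->bb; bbb->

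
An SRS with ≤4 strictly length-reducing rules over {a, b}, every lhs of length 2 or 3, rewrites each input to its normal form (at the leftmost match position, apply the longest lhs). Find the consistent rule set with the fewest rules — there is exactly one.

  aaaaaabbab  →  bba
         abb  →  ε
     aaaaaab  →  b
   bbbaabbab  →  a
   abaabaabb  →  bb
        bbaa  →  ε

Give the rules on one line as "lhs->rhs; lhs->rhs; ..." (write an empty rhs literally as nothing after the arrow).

  | aaaaaabbab => baaaabbab => bbaabbab => bbbbbab => bbab => bba
  | abb => ε
  | aaaaaab => baaaab => bbaab => bbbb => b
  | bbbaabbab => aabbab => bbbab => ab => a

aa->b; ab->a; abb->; bbb->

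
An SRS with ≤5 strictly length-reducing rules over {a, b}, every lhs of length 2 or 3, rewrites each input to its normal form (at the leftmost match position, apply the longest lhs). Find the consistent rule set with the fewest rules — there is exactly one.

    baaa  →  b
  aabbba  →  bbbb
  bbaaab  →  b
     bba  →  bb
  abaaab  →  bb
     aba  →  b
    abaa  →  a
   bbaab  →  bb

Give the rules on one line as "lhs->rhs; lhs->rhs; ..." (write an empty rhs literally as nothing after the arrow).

aa->b; ab->b; ba->b; baa->a

  | baaa => aa => b
  | aabbba => bbbba => bbbb
  | bbaaab => baab => ab => b
  | bba => bb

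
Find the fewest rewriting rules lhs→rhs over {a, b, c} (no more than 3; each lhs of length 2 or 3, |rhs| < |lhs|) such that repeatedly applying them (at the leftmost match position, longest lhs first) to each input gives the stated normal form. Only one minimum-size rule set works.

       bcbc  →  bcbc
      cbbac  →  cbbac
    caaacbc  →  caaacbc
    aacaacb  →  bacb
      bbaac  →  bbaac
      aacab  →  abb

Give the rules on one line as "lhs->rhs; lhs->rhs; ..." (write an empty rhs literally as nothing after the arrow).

aba->ba; aca->b

  | bcbc
  | cbbac
  | caaacbc
  | aacaacb => abacb => bacb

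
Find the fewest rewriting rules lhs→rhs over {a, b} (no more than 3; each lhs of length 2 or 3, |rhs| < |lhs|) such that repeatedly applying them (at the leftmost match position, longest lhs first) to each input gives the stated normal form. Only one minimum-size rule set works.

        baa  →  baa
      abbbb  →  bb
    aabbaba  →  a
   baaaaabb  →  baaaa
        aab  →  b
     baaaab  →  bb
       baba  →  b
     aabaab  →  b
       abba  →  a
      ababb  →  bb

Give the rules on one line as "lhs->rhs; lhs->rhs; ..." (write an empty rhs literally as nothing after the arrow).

  | baa
  | abbbb => bb
  | aabbaba => aaba => a
  | baaaaabb => baaaa

ab->b; aba->; abb->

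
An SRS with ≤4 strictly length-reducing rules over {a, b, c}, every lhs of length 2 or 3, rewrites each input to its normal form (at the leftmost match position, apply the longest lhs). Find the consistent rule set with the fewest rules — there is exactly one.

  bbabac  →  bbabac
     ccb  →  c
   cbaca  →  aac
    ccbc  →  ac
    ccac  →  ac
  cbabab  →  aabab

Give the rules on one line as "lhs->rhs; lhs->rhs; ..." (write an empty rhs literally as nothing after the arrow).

  | bbabac
  | ccb => ca => c
  | cbaca => aaca => aac
  | ccbc => cac => ac

ca->c; cac->ac; cb->a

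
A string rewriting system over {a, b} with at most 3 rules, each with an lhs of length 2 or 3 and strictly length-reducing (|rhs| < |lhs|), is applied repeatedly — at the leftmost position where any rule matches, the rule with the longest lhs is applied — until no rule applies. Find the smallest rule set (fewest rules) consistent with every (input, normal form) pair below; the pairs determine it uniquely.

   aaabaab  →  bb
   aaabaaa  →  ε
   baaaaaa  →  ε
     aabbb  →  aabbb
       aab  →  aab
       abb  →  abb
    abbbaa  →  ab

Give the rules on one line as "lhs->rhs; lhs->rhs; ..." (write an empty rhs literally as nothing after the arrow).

aaa->bb; ba->

  | aaabaab => bbbaab => bbab => bb
  | aaabaaa => bbbaaa => bbaa => ba => ε
  | baaaaaa => aaaaa => bbaa => ba => ε
  | aabbb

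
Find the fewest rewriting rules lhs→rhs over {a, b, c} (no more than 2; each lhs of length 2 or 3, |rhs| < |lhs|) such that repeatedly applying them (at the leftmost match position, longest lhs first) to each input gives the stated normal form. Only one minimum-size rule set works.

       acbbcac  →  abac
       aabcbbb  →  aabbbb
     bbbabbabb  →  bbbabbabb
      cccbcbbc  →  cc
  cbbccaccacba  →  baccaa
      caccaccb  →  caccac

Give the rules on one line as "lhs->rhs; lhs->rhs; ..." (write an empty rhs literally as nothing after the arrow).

  | acbbcac => abcac => abac
  | aabcbbb => aabbbb
  | bbbabbabb
  | cccbcbbc => cccbbc => ccbc => cc

bc->b; cb->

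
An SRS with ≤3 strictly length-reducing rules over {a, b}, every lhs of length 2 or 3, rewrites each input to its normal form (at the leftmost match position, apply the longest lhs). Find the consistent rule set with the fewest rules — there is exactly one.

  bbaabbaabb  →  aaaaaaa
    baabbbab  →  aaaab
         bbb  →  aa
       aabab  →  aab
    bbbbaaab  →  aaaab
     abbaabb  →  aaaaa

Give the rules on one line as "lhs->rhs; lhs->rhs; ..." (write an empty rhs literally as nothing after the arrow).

  | bbaabbaabb => aaabbaabb => aaaaaabb => aaaaaaa
  | baabbbab => abbbab => aaaab
  | bbb => aa
  | aabab => aab

ba->; bb->a; bbb->aa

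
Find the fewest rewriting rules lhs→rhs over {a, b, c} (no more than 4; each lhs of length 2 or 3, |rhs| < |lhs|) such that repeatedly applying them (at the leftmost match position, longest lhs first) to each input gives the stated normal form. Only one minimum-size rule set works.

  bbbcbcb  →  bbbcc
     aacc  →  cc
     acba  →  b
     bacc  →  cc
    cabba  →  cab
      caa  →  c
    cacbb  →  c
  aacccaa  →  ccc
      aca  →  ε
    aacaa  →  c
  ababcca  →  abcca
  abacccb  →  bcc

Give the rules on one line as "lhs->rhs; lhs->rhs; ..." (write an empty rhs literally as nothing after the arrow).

  | bbbcbcb => bbbccb => bbbcc
  | aacc => cc
  | acba => bba => b
  | bacc => cc

aa->; ac->b; ba->; cb->c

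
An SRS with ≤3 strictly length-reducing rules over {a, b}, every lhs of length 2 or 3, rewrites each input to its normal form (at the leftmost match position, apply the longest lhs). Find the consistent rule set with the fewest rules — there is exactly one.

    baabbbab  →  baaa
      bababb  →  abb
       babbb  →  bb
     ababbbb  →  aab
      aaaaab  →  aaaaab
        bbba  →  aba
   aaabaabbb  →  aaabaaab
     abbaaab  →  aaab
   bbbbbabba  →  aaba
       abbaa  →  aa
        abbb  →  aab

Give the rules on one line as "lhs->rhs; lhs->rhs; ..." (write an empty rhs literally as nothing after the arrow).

bab->; bba->; bbb->ab

  | baabbbab => baaabab => baaa
  | bababb => abb
  | babbb => bb
  | ababbbb => abbb => aab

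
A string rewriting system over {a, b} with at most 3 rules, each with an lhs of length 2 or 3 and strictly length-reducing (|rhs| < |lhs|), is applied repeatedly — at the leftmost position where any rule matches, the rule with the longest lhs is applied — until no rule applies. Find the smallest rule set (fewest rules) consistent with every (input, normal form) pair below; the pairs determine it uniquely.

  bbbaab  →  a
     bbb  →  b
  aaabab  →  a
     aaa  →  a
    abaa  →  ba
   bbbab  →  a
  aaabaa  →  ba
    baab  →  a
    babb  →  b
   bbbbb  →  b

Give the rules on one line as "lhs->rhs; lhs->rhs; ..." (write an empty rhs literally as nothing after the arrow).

aa->a; ab->b; bb->a

  | bbbaab => abaab => baab => bab => bb => a
  | bbb => ab => b
  | aaabab => aabab => abab => bab => bb => a
  | aaa => aa => a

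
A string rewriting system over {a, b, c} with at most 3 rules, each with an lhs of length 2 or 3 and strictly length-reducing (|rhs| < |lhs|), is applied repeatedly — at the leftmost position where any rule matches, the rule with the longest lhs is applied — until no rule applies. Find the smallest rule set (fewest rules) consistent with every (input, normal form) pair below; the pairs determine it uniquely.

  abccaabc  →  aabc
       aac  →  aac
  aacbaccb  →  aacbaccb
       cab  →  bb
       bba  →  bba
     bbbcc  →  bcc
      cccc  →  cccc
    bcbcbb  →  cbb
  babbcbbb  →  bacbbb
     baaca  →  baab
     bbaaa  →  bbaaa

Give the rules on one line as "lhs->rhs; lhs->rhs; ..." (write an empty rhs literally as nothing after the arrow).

bbc->c; bcb->; ca->b

  | abccaabc => abcbabc => aabc
  | aac
  | aacbaccb
  | cab => bb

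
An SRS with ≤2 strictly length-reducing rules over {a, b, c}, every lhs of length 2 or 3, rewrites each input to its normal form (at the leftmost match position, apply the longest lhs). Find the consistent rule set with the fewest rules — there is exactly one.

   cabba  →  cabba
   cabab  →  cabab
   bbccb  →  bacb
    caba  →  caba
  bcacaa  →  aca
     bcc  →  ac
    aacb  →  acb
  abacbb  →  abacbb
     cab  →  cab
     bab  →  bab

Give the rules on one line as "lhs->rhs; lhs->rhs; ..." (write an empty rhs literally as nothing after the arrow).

  | cabba
  | cabab
  | bbccb => bacb
  | caba

aa->a; bc->a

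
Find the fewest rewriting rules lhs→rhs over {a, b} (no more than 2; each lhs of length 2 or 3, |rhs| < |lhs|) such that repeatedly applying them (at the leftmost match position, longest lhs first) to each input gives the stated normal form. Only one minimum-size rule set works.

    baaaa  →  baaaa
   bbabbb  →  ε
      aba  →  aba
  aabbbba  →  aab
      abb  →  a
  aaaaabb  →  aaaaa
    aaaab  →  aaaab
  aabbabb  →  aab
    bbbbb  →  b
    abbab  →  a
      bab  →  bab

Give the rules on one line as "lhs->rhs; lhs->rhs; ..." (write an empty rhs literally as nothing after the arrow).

bb->; bba->b

  | baaaa
  | bbabbb => bbbb => bb => ε
  | aba
  | aabbbba => aabba => aab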